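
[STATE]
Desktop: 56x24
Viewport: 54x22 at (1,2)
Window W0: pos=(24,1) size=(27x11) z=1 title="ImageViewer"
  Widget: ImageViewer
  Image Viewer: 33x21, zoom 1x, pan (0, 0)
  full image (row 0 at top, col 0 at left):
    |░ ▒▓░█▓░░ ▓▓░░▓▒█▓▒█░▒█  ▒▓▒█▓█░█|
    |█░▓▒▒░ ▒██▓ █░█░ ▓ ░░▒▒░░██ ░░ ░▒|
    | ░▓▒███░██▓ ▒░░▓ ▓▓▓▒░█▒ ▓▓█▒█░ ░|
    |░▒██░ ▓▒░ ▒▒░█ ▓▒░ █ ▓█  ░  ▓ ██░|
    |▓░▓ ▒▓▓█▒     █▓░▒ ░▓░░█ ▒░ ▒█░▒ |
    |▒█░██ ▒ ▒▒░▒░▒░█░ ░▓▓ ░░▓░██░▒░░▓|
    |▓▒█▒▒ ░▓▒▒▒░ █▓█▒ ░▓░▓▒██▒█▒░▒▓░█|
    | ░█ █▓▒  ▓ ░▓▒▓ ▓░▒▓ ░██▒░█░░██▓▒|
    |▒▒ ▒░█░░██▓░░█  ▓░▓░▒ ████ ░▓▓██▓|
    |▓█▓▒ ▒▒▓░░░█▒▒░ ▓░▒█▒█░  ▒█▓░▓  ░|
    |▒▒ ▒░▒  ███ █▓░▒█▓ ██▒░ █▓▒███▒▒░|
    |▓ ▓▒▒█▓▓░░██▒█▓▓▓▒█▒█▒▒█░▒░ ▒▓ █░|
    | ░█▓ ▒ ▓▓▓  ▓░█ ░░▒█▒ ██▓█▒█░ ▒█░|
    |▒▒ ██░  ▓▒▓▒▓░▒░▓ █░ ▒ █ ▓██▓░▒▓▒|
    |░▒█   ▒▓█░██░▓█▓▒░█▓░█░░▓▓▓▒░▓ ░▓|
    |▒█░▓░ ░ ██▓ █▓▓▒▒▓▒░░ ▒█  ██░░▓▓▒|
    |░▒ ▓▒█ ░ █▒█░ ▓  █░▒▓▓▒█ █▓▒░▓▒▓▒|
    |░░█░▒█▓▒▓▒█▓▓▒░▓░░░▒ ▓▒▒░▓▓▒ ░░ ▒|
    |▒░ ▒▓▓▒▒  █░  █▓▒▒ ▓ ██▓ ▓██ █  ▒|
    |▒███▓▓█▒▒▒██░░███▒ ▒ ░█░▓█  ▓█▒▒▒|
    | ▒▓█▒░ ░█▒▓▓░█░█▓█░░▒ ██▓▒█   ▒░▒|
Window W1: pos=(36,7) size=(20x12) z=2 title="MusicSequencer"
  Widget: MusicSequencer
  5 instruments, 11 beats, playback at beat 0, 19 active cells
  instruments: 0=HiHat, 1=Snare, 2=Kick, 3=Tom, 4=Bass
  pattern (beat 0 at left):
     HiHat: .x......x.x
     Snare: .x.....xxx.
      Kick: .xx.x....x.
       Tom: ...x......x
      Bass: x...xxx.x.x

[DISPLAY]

                       ┃ ImageViewer             ┃    
                       ┠─────────────────────────┨    
                       ┃░ ▒▓░█▓░░ ▓▓░░▓▒█▓▒█░▒█  ┃    
                       ┃█░▓▒▒░ ▒██▓ █░█░ ▓ ░░▒▒░░┃    
                       ┃ ░▓▒███░██▓ ▒░░▓ ▓▓▓▒░█▒ ┃    
                       ┃░▒██░ ▓▒░ ▒┏━━━━━━━━━━━━━━━━━━
                       ┃▓░▓ ▒▓▓█▒  ┃ MusicSequencer   
                       ┃▒█░██ ▒ ▒▒░┠──────────────────
                       ┃▓▒█▒▒ ░▓▒▒▒┃      ▼1234567890 
                       ┗━━━━━━━━━━━┃ HiHat·█······█·█ 
                                   ┃ Snare·█·····███· 
                                   ┃  Kick·██·█····█· 
                                   ┃   Tom···█······█ 
                                   ┃  Bass█···███·█·█ 
                                   ┃                  
                                   ┃                  
                                   ┗━━━━━━━━━━━━━━━━━━
                                                      
                                                      
                                                      
                                                      
                                                      


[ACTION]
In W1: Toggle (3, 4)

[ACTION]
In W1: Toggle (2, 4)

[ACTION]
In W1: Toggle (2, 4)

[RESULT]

                       ┃ ImageViewer             ┃    
                       ┠─────────────────────────┨    
                       ┃░ ▒▓░█▓░░ ▓▓░░▓▒█▓▒█░▒█  ┃    
                       ┃█░▓▒▒░ ▒██▓ █░█░ ▓ ░░▒▒░░┃    
                       ┃ ░▓▒███░██▓ ▒░░▓ ▓▓▓▒░█▒ ┃    
                       ┃░▒██░ ▓▒░ ▒┏━━━━━━━━━━━━━━━━━━
                       ┃▓░▓ ▒▓▓█▒  ┃ MusicSequencer   
                       ┃▒█░██ ▒ ▒▒░┠──────────────────
                       ┃▓▒█▒▒ ░▓▒▒▒┃      ▼1234567890 
                       ┗━━━━━━━━━━━┃ HiHat·█······█·█ 
                                   ┃ Snare·█·····███· 
                                   ┃  Kick·██·█····█· 
                                   ┃   Tom···██·····█ 
                                   ┃  Bass█···███·█·█ 
                                   ┃                  
                                   ┃                  
                                   ┗━━━━━━━━━━━━━━━━━━
                                                      
                                                      
                                                      
                                                      
                                                      


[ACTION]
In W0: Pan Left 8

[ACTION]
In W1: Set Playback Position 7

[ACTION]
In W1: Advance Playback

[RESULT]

                       ┃ ImageViewer             ┃    
                       ┠─────────────────────────┨    
                       ┃░ ▒▓░█▓░░ ▓▓░░▓▒█▓▒█░▒█  ┃    
                       ┃█░▓▒▒░ ▒██▓ █░█░ ▓ ░░▒▒░░┃    
                       ┃ ░▓▒███░██▓ ▒░░▓ ▓▓▓▒░█▒ ┃    
                       ┃░▒██░ ▓▒░ ▒┏━━━━━━━━━━━━━━━━━━
                       ┃▓░▓ ▒▓▓█▒  ┃ MusicSequencer   
                       ┃▒█░██ ▒ ▒▒░┠──────────────────
                       ┃▓▒█▒▒ ░▓▒▒▒┃      01234567▼90 
                       ┗━━━━━━━━━━━┃ HiHat·█······█·█ 
                                   ┃ Snare·█·····███· 
                                   ┃  Kick·██·█····█· 
                                   ┃   Tom···██·····█ 
                                   ┃  Bass█···███·█·█ 
                                   ┃                  
                                   ┃                  
                                   ┗━━━━━━━━━━━━━━━━━━
                                                      
                                                      
                                                      
                                                      
                                                      


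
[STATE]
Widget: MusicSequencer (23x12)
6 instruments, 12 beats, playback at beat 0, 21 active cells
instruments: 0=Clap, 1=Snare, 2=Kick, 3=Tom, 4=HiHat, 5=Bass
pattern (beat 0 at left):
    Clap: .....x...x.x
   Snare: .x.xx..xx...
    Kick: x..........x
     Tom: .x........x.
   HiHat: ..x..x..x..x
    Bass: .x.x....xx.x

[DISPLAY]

      ▼12345678901     
  Clap·····█···█·█     
 Snare·█·██··██···     
  Kick█··········█     
   Tom·█········█·     
 HiHat··█··█··█··█     
  Bass·█·█····██·█     
                       
                       
                       
                       
                       


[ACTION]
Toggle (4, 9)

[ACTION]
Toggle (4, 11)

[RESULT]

      ▼12345678901     
  Clap·····█···█·█     
 Snare·█·██··██···     
  Kick█··········█     
   Tom·█········█·     
 HiHat··█··█··██··     
  Bass·█·█····██·█     
                       
                       
                       
                       
                       


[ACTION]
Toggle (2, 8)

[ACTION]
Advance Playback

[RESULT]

      0▼2345678901     
  Clap·····█···█·█     
 Snare·█·██··██···     
  Kick█·······█··█     
   Tom·█········█·     
 HiHat··█··█··██··     
  Bass·█·█····██·█     
                       
                       
                       
                       
                       


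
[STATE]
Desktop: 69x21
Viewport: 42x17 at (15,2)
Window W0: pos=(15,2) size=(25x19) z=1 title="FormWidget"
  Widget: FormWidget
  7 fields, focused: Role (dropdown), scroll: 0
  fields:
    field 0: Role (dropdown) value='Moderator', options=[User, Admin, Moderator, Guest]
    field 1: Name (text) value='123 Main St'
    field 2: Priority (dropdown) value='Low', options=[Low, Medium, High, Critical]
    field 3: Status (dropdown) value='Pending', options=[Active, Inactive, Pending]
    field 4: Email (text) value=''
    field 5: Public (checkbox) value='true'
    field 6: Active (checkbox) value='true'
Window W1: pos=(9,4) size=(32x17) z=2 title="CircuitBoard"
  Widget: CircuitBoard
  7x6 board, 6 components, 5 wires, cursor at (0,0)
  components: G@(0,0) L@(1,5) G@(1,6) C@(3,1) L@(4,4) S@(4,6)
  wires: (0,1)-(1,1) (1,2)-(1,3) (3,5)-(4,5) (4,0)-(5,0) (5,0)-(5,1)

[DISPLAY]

┏━━━━━━━━━━━━━━━━━━━━━━━┓                 
┃ FormWidget            ┃                 
━━━━━━━━━━━━━━━━━━━━━━━━━┓                
uitBoard                 ┃                
─────────────────────────┨                
1 2 3 4 5 6              ┃                
]  ·                     ┃                
   │                     ┃                
   ·   · ─ ·       L   G ┃                
                         ┃                
                         ┃                
                         ┃                
   C               ·     ┃                
                   │     ┃                
               L   ·   S ┃                
                         ┃                
 ─ ·                     ┃                


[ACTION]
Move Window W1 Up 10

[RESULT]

─────────────────────────┨                
1 2 3 4 5 6              ┃                
]  ·                     ┃                
   │                     ┃                
   ·   · ─ ·       L   G ┃                
                         ┃                
                         ┃                
                         ┃                
   C               ·     ┃                
                   │     ┃                
               L   ·   S ┃                
                         ┃                
 ─ ·                     ┃                
r: (0,0)                 ┃                
━━━━━━━━━━━━━━━━━━━━━━━━━┛                
┃                       ┃                 
┃                       ┃                 


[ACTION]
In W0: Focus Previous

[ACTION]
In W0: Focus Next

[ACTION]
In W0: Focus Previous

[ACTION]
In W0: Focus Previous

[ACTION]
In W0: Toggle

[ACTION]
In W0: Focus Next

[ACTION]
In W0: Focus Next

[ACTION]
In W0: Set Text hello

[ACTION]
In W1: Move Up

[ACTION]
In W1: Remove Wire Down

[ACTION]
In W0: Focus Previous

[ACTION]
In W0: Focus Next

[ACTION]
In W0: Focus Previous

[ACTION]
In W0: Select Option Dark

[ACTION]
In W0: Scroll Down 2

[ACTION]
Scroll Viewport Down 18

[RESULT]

]  ·                     ┃                
   │                     ┃                
   ·   · ─ ·       L   G ┃                
                         ┃                
                         ┃                
                         ┃                
   C               ·     ┃                
                   │     ┃                
               L   ·   S ┃                
                         ┃                
 ─ ·                     ┃                
r: (0,0)                 ┃                
━━━━━━━━━━━━━━━━━━━━━━━━━┛                
┃                       ┃                 
┃                       ┃                 
┃                       ┃                 
┗━━━━━━━━━━━━━━━━━━━━━━━┛                 


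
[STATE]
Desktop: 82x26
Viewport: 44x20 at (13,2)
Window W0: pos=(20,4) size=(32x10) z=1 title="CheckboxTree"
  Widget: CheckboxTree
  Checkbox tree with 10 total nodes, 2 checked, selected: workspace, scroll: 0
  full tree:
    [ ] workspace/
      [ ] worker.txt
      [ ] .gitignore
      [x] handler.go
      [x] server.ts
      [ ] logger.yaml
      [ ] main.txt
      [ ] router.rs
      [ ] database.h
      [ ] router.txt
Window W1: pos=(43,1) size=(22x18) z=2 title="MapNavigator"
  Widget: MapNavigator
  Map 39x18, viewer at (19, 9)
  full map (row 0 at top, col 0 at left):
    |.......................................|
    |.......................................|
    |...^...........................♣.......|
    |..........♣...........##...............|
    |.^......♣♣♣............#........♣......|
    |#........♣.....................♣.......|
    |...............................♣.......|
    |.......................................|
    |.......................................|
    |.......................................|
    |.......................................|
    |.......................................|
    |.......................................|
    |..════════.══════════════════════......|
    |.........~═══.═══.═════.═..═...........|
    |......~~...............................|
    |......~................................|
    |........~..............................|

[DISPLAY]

                              ┃ MapNavigator
                              ┠─────────────
       ┏━━━━━━━━━━━━━━━━━━━━━━┃.............
       ┃ CheckboxTree         ┃.♣...........
       ┠──────────────────────┃♣♣...........
       ┃>[-] workspace/       ┃♣............
       ┃   [ ] worker.txt     ┃.............
       ┃   [ ] .gitignore     ┃.............
       ┃   [x] handler.go     ┃.............
       ┃   [x] server.ts      ┃..........@..
       ┃   [ ] logger.yaml    ┃.............
       ┗━━━━━━━━━━━━━━━━━━━━━━┃.............
                              ┃.............
                              ┃═.═══════════
                              ┃~═══.═══.════
                              ┃.............
                              ┗━━━━━━━━━━━━━
                                            
                                            
                                            


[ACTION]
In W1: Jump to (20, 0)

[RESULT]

                              ┃ MapNavigator
                              ┠─────────────
       ┏━━━━━━━━━━━━━━━━━━━━━━┃             
       ┃ CheckboxTree         ┃             
       ┠──────────────────────┃             
       ┃>[-] workspace/       ┃             
       ┃   [ ] worker.txt     ┃             
       ┃   [ ] .gitignore     ┃             
       ┃   [x] handler.go     ┃             
       ┃   [x] server.ts      ┃..........@..
       ┃   [ ] logger.yaml    ┃.............
       ┗━━━━━━━━━━━━━━━━━━━━━━┃.............
                              ┃♣...........#
                              ┃♣............
                              ┃.............
                              ┃.............
                              ┗━━━━━━━━━━━━━
                                            
                                            
                                            


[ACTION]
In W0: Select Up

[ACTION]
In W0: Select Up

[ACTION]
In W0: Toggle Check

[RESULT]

                              ┃ MapNavigator
                              ┠─────────────
       ┏━━━━━━━━━━━━━━━━━━━━━━┃             
       ┃ CheckboxTree         ┃             
       ┠──────────────────────┃             
       ┃>[x] workspace/       ┃             
       ┃   [x] worker.txt     ┃             
       ┃   [x] .gitignore     ┃             
       ┃   [x] handler.go     ┃             
       ┃   [x] server.ts      ┃..........@..
       ┃   [x] logger.yaml    ┃.............
       ┗━━━━━━━━━━━━━━━━━━━━━━┃.............
                              ┃♣...........#
                              ┃♣............
                              ┃.............
                              ┃.............
                              ┗━━━━━━━━━━━━━
                                            
                                            
                                            


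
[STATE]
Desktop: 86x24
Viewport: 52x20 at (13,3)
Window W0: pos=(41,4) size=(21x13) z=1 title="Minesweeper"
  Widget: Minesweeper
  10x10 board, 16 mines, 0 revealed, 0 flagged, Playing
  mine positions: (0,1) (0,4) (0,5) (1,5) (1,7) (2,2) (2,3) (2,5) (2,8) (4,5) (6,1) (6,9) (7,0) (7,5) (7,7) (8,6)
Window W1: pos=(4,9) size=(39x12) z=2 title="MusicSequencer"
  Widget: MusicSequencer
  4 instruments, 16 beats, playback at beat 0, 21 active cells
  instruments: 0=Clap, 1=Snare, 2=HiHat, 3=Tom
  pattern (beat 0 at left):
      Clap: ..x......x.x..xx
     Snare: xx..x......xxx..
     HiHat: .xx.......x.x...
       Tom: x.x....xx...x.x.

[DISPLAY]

                                                    
                            ┏━━━━━━━━━━━━━━━━━━━┓   
                            ┃ Minesweeper       ┃   
                            ┠───────────────────┨   
                            ┃■■■■■■■■■■         ┃   
                            ┃■■■■■■■■■■         ┃   
━━━━━━━━━━━━━━━━━━━━━━━━━━━━━┓■■■■■■■■■         ┃   
quencer                      ┃■■■■■■■■■         ┃   
─────────────────────────────┨■■■■■■■■■         ┃   
23456789012345               ┃■■■■■■■■■         ┃   
█······█·█··██               ┃■■■■■■■■■         ┃   
··█······███··               ┃■■■■■■■■■         ┃   
█·······█·█···               ┃■■■■■■■■■         ┃   
█····██···█·█·               ┃━━━━━━━━━━━━━━━━━━┛   
                             ┃                      
                             ┃                      
                             ┃                      
━━━━━━━━━━━━━━━━━━━━━━━━━━━━━┛                      
                                                    
                                                    


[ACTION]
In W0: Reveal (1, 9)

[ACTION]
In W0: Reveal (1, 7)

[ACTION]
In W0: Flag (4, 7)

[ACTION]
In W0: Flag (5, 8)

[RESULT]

                                                    
                            ┏━━━━━━━━━━━━━━━━━━━┓   
                            ┃ Minesweeper       ┃   
                            ┠───────────────────┨   
                            ┃■✹■■✹✹■■■■         ┃   
                            ┃■■■■■✹■✹■1         ┃   
━━━━━━━━━━━━━━━━━━━━━━━━━━━━━┓■✹✹■✹■■✹■         ┃   
quencer                      ┃■■■■■■■■■         ┃   
─────────────────────────────┨■■■■✹■■■■         ┃   
23456789012345               ┃■■■■■■■■■         ┃   
█······█·█··██               ┃✹■■■■■■■✹         ┃   
··█······███··               ┃■■■■✹■✹■■         ┃   
█·······█·█···               ┃■■■■■✹■■■         ┃   
█····██···█·█·               ┃━━━━━━━━━━━━━━━━━━┛   
                             ┃                      
                             ┃                      
                             ┃                      
━━━━━━━━━━━━━━━━━━━━━━━━━━━━━┛                      
                                                    
                                                    


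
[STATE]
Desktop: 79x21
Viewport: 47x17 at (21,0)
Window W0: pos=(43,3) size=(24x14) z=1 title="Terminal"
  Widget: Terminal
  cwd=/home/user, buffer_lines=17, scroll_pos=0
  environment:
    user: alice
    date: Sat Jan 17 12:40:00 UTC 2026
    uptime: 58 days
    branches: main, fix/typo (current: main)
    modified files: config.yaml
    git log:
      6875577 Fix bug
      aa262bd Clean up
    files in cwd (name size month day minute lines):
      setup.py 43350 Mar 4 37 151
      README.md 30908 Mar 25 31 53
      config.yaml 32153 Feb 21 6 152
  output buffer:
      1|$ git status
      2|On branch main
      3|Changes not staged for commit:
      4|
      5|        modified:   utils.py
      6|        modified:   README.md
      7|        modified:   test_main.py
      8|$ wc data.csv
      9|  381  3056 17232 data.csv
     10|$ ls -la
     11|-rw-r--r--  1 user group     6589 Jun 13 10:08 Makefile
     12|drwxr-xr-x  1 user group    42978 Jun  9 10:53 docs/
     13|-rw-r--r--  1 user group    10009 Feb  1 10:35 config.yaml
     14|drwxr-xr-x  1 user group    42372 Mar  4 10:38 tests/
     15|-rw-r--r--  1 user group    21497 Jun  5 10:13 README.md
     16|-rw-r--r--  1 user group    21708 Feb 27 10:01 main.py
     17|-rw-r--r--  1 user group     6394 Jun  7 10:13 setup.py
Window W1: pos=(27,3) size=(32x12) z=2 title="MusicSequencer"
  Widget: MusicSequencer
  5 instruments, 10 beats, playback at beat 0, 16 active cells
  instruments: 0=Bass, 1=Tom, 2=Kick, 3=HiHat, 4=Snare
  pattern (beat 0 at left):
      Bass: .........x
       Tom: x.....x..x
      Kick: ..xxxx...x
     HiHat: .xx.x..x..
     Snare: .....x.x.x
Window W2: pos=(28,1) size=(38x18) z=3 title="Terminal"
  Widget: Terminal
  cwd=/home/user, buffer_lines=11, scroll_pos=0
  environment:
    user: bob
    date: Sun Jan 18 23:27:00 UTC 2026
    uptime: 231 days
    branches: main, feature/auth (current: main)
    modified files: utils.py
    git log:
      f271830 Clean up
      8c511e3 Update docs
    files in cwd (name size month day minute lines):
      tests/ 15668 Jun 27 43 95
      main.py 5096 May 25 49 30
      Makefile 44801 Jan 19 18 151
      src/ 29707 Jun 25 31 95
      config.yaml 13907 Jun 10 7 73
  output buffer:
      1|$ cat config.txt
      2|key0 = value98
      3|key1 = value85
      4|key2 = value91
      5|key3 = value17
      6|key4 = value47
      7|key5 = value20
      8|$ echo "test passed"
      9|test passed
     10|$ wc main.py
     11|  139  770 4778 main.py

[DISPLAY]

                                               
       ┏━━━━━━━━━━━━━━━━━━━━━━━━━━━━━━━━━━━━┓  
       ┃ Terminal                           ┃  
      ┏┠────────────────────────────────────┨┓ 
      ┃┃$ cat config.txt                    ┃┃ 
      ┠┃key0 = value98                      ┃┨ 
      ┃┃key1 = value85                      ┃┃ 
      ┃┃key2 = value91                      ┃┃ 
      ┃┃key3 = value17                      ┃┃ 
      ┃┃key4 = value47                      ┃┃ 
      ┃┃key5 = value20                      ┃┃ 
      ┃┃$ echo "test passed"                ┃┃ 
      ┃┃test passed                         ┃┃ 
      ┃┃$ wc main.py                        ┃┃ 
      ┗┃  139  770 4778 main.py             ┃┃ 
       ┃$ █                                 ┃┃ 
       ┃                                    ┃┛ 


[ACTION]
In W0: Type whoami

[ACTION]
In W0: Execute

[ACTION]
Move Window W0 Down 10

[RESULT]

                                               
       ┏━━━━━━━━━━━━━━━━━━━━━━━━━━━━━━━━━━━━┓  
       ┃ Terminal                           ┃  
      ┏┠────────────────────────────────────┨  
      ┃┃$ cat config.txt                    ┃  
      ┠┃key0 = value98                      ┃  
      ┃┃key1 = value85                      ┃  
      ┃┃key2 = value91                      ┃┓ 
      ┃┃key3 = value17                      ┃┃ 
      ┃┃key4 = value47                      ┃┨ 
      ┃┃key5 = value20                      ┃┃ 
      ┃┃$ echo "test passed"                ┃┃ 
      ┃┃test passed                         ┃┃ 
      ┃┃$ wc main.py                        ┃┃ 
      ┗┃  139  770 4778 main.py             ┃┃ 
       ┃$ █                                 ┃┃ 
       ┃                                    ┃┃ 


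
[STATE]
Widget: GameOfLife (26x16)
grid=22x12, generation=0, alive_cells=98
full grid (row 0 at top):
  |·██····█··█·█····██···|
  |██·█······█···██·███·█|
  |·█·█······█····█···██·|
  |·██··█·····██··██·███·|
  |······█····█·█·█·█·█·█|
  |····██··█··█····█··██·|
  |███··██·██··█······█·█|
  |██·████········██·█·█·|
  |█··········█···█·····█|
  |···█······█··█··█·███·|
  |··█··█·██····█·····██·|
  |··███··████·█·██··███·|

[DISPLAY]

Gen: 0                    
·██····█··█·█····██···    
██·█······█···██·███·█    
·█·█······█····█···██·    
·██··█·····██··██·███·    
······█····█·█·█·█·█·█    
····██··█··█····█··██·    
███··██·██··█······█·█    
██·████········██·█·█·    
█··········█···█·····█    
···█······█··█··█·███·    
··█··█·██····█·····██·    
··███··████·█·██··███·    
                          
                          
                          


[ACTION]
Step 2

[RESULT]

Gen: 2                    
███·······█····████···    
█··██····███···█·██···    
·█·██·········██······    
··█·██···█··█·██····██    
·███·█········██·██··█    
·█·█·█·██··█··█······█    
·██·██············█··█    
█···█████··········█·█    
·███·██······██·███··█    
···█··█·····█···███·██    
··█··████·██···█·█████    
··██·████·██·██·······    
                          
                          
                          


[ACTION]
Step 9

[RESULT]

Gen: 11                   
████··················    
█··█·············█····    
················██····    
·····█········███·····    
·····█········███·····    
··████·········█······    
·██·············█·····    
·███···············█··    
··················██··    
···██··········█·██···    
···············█·██·█·    
···············█·██·█·    
                          
                          
                          


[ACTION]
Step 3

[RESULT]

Gen: 14                   
████··················    
█··█············██····    
················██····    
······················    
··██·██···············    
··██·██···············    
··█···················    
··················██··    
··················██··    
······················    
······················    
······················    
                          
                          
                          


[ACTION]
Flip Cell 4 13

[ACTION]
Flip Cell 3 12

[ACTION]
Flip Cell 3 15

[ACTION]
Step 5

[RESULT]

Gen: 19                   
████··················    
█··█············██····    
···············█·█····    
·····█··········█·····    
··█·█·················    
·█··██················    
··█·█·················    
··················██··    
··················██··    
······················    
······················    
······················    
                          
                          
                          


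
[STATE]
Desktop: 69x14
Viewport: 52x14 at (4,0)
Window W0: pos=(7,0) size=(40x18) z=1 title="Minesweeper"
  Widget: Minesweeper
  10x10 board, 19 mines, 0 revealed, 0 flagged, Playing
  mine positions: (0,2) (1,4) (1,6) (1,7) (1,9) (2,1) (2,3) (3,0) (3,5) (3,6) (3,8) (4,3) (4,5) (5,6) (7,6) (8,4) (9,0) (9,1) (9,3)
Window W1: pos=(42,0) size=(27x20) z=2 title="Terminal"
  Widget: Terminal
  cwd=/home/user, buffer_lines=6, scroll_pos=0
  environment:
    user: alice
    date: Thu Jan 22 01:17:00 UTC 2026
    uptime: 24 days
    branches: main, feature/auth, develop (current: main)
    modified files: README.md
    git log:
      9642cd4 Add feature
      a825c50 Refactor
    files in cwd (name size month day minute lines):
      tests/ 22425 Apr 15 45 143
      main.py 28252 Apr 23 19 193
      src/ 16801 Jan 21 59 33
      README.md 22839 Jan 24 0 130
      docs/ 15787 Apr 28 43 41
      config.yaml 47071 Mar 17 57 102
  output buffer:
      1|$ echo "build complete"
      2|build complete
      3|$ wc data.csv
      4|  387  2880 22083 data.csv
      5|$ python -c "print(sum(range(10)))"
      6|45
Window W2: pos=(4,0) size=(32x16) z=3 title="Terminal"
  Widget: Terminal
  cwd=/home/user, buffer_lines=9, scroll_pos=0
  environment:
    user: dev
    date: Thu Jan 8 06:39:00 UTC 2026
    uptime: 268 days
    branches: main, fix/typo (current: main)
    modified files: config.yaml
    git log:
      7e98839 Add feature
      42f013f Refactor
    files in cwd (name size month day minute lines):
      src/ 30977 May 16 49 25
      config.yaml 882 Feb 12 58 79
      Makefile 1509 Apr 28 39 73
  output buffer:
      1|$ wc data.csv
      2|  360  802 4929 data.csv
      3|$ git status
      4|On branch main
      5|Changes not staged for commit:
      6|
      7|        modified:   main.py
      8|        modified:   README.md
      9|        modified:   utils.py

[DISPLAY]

┏━━━━━━━━━━━━━━━━━━━━━━━━━━━━━━┓━━━━━━┏━━━━━━━━━━━━━
┃ Terminal                     ┃      ┃ Terminal    
┠──────────────────────────────┨──────┠─────────────
┃$ wc data.csv                 ┃      ┃$ echo "build
┃  360  802 4929 data.csv      ┃      ┃build complet
┃$ git status                  ┃      ┃$ wc data.csv
┃On branch main                ┃      ┃  387  2880 2
┃Changes not staged for commit:┃      ┃$ python -c "
┃                              ┃      ┃45           
┃        modified:   main.py   ┃      ┃$ █          
┃        modified:   README.md ┃      ┃             
┃        modified:   utils.py  ┃      ┃             
┃$ █                           ┃      ┃             
┃                              ┃      ┃             


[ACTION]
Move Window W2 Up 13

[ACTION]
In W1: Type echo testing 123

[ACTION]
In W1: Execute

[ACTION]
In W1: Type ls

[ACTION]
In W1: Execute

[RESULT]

┏━━━━━━━━━━━━━━━━━━━━━━━━━━━━━━┓━━━━━━┏━━━━━━━━━━━━━
┃ Terminal                     ┃      ┃ Terminal    
┠──────────────────────────────┨──────┠─────────────
┃$ wc data.csv                 ┃      ┃$ echo "build
┃  360  802 4929 data.csv      ┃      ┃build complet
┃$ git status                  ┃      ┃$ wc data.csv
┃On branch main                ┃      ┃  387  2880 2
┃Changes not staged for commit:┃      ┃$ python -c "
┃                              ┃      ┃45           
┃        modified:   main.py   ┃      ┃$ echo testin
┃        modified:   README.md ┃      ┃testing 123  
┃        modified:   utils.py  ┃      ┃$ ls         
┃$ █                           ┃      ┃tests/  main.
┃                              ┃      ┃$ █          


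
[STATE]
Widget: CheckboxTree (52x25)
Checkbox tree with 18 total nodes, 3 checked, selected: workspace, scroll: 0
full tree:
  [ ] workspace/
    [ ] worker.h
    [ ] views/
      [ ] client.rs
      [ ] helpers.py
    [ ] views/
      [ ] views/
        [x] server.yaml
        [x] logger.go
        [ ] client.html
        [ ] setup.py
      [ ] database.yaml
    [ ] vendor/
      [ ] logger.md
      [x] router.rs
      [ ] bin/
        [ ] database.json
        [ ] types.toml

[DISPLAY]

>[-] workspace/                                     
   [ ] worker.h                                     
   [ ] views/                                       
     [ ] client.rs                                  
     [ ] helpers.py                                 
   [-] views/                                       
     [-] views/                                     
       [x] server.yaml                              
       [x] logger.go                                
       [ ] client.html                              
       [ ] setup.py                                 
     [ ] database.yaml                              
   [-] vendor/                                      
     [ ] logger.md                                  
     [x] router.rs                                  
     [ ] bin/                                       
       [ ] database.json                            
       [ ] types.toml                               
                                                    
                                                    
                                                    
                                                    
                                                    
                                                    
                                                    


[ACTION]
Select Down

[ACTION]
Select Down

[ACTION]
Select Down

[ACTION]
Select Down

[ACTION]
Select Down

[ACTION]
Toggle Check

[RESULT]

 [-] workspace/                                     
   [ ] worker.h                                     
   [ ] views/                                       
     [ ] client.rs                                  
     [ ] helpers.py                                 
>  [x] views/                                       
     [x] views/                                     
       [x] server.yaml                              
       [x] logger.go                                
       [x] client.html                              
       [x] setup.py                                 
     [x] database.yaml                              
   [-] vendor/                                      
     [ ] logger.md                                  
     [x] router.rs                                  
     [ ] bin/                                       
       [ ] database.json                            
       [ ] types.toml                               
                                                    
                                                    
                                                    
                                                    
                                                    
                                                    
                                                    


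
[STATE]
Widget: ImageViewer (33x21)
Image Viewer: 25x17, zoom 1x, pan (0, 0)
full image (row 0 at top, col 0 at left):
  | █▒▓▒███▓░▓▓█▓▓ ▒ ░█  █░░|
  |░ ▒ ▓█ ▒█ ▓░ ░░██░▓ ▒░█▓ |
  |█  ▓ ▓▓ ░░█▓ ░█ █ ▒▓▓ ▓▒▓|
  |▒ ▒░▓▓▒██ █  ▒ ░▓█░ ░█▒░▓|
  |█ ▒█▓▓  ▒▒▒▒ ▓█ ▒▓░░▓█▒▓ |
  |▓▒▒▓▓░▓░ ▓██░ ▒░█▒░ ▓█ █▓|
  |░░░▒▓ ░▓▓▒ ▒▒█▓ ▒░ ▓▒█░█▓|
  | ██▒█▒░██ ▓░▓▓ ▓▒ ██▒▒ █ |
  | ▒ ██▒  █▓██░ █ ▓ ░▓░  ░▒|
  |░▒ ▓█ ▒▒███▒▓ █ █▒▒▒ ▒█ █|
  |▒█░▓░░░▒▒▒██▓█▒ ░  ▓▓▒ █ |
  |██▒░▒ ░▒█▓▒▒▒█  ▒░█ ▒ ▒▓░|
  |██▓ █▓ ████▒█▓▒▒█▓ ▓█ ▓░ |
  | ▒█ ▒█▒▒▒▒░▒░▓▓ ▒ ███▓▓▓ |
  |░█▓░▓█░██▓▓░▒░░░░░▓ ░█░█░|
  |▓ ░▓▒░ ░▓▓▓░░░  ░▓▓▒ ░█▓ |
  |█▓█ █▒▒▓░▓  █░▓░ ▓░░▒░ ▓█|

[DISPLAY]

 █▒▓▒███▓░▓▓█▓▓ ▒ ░█  █░░        
░ ▒ ▓█ ▒█ ▓░ ░░██░▓ ▒░█▓         
█  ▓ ▓▓ ░░█▓ ░█ █ ▒▓▓ ▓▒▓        
▒ ▒░▓▓▒██ █  ▒ ░▓█░ ░█▒░▓        
█ ▒█▓▓  ▒▒▒▒ ▓█ ▒▓░░▓█▒▓         
▓▒▒▓▓░▓░ ▓██░ ▒░█▒░ ▓█ █▓        
░░░▒▓ ░▓▓▒ ▒▒█▓ ▒░ ▓▒█░█▓        
 ██▒█▒░██ ▓░▓▓ ▓▒ ██▒▒ █         
 ▒ ██▒  █▓██░ █ ▓ ░▓░  ░▒        
░▒ ▓█ ▒▒███▒▓ █ █▒▒▒ ▒█ █        
▒█░▓░░░▒▒▒██▓█▒ ░  ▓▓▒ █         
██▒░▒ ░▒█▓▒▒▒█  ▒░█ ▒ ▒▓░        
██▓ █▓ ████▒█▓▒▒█▓ ▓█ ▓░         
 ▒█ ▒█▒▒▒▒░▒░▓▓ ▒ ███▓▓▓         
░█▓░▓█░██▓▓░▒░░░░░▓ ░█░█░        
▓ ░▓▒░ ░▓▓▓░░░  ░▓▓▒ ░█▓         
█▓█ █▒▒▓░▓  █░▓░ ▓░░▒░ ▓█        
                                 
                                 
                                 
                                 


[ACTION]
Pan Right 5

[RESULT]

███▓░▓▓█▓▓ ▒ ░█  █░░             
█ ▒█ ▓░ ░░██░▓ ▒░█▓              
▓▓ ░░█▓ ░█ █ ▒▓▓ ▓▒▓             
▓▒██ █  ▒ ░▓█░ ░█▒░▓             
▓  ▒▒▒▒ ▓█ ▒▓░░▓█▒▓              
░▓░ ▓██░ ▒░█▒░ ▓█ █▓             
 ░▓▓▒ ▒▒█▓ ▒░ ▓▒█░█▓             
▒░██ ▓░▓▓ ▓▒ ██▒▒ █              
▒  █▓██░ █ ▓ ░▓░  ░▒             
 ▒▒███▒▓ █ █▒▒▒ ▒█ █             
░░▒▒▒██▓█▒ ░  ▓▓▒ █              
 ░▒█▓▒▒▒█  ▒░█ ▒ ▒▓░             
▓ ████▒█▓▒▒█▓ ▓█ ▓░              
█▒▒▒▒░▒░▓▓ ▒ ███▓▓▓              
█░██▓▓░▒░░░░░▓ ░█░█░             
░ ░▓▓▓░░░  ░▓▓▒ ░█▓              
▒▒▓░▓  █░▓░ ▓░░▒░ ▓█             
                                 
                                 
                                 
                                 


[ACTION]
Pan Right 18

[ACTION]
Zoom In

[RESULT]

▓██▓▓▓▓  ▒▒  ░░██    ██░░░░      
▓██▓▓▓▓  ▒▒  ░░██    ██░░░░      
░  ░░░░████░░▓▓  ▒▒░░██▓▓        
░  ░░░░████░░▓▓  ▒▒░░██▓▓        
▓  ░░██  ██  ▒▒▓▓▓▓  ▓▓▒▒▓▓      
▓  ░░██  ██  ▒▒▓▓▓▓  ▓▓▒▒▓▓      
   ▒▒  ░░▓▓██░░  ░░██▒▒░░▓▓      
   ▒▒  ░░▓▓██░░  ░░██▒▒░░▓▓      
▒  ▓▓██  ▒▒▓▓░░░░▓▓██▒▒▓▓        
▒  ▓▓██  ▒▒▓▓░░░░▓▓██▒▒▓▓        
█░░  ▒▒░░██▒▒░░  ▓▓██  ██▓▓      
█░░  ▒▒░░██▒▒░░  ▓▓██  ██▓▓      
▒▒▒██▓▓  ▒▒░░  ▓▓▒▒██░░██▓▓      
▒▒▒██▓▓  ▒▒░░  ▓▓▒▒██░░██▓▓      
░▓▓▓▓  ▓▓▒▒  ████▒▒▒▒  ██        
░▓▓▓▓  ▓▓▒▒  ████▒▒▒▒  ██        
█░░  ██  ▓▓  ░░▓▓░░    ░░▒▒      
█░░  ██  ▓▓  ░░▓▓░░    ░░▒▒      
▒▓▓  ██  ██▒▒▒▒▒▒  ▒▒██  ██      
▒▓▓  ██  ██▒▒▒▒▒▒  ▒▒██  ██      
█▓▓██▒▒  ░░    ▓▓▓▓▒▒  ██        
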